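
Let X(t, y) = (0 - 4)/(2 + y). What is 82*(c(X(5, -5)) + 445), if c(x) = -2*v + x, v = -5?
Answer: 112258/3 ≈ 37419.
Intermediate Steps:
X(t, y) = -4/(2 + y)
c(x) = 10 + x (c(x) = -2*(-5) + x = 10 + x)
82*(c(X(5, -5)) + 445) = 82*((10 - 4/(2 - 5)) + 445) = 82*((10 - 4/(-3)) + 445) = 82*((10 - 4*(-⅓)) + 445) = 82*((10 + 4/3) + 445) = 82*(34/3 + 445) = 82*(1369/3) = 112258/3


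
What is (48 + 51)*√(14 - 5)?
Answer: 297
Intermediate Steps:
(48 + 51)*√(14 - 5) = 99*√9 = 99*3 = 297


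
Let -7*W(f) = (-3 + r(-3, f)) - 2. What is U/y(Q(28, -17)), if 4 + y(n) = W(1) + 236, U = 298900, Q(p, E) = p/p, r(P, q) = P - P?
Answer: 2092300/1629 ≈ 1284.4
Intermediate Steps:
r(P, q) = 0
Q(p, E) = 1
W(f) = 5/7 (W(f) = -((-3 + 0) - 2)/7 = -(-3 - 2)/7 = -⅐*(-5) = 5/7)
y(n) = 1629/7 (y(n) = -4 + (5/7 + 236) = -4 + 1657/7 = 1629/7)
U/y(Q(28, -17)) = 298900/(1629/7) = 298900*(7/1629) = 2092300/1629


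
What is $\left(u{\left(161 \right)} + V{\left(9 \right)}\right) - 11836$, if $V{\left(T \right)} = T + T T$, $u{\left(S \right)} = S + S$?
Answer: $-11424$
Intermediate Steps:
$u{\left(S \right)} = 2 S$
$V{\left(T \right)} = T + T^{2}$
$\left(u{\left(161 \right)} + V{\left(9 \right)}\right) - 11836 = \left(2 \cdot 161 + 9 \left(1 + 9\right)\right) - 11836 = \left(322 + 9 \cdot 10\right) - 11836 = \left(322 + 90\right) - 11836 = 412 - 11836 = -11424$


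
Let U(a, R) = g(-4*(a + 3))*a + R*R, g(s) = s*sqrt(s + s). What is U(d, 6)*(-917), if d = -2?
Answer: -33012 - 14672*I*sqrt(2) ≈ -33012.0 - 20749.0*I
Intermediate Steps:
g(s) = sqrt(2)*s**(3/2) (g(s) = s*sqrt(2*s) = s*(sqrt(2)*sqrt(s)) = sqrt(2)*s**(3/2))
U(a, R) = R**2 + a*sqrt(2)*(-12 - 4*a)**(3/2) (U(a, R) = (sqrt(2)*(-4*(a + 3))**(3/2))*a + R*R = (sqrt(2)*(-4*(3 + a))**(3/2))*a + R**2 = (sqrt(2)*(-12 - 4*a)**(3/2))*a + R**2 = a*sqrt(2)*(-12 - 4*a)**(3/2) + R**2 = R**2 + a*sqrt(2)*(-12 - 4*a)**(3/2))
U(d, 6)*(-917) = (6**2 + 8*(-2)*sqrt(2)*(-3 - 1*(-2))**(3/2))*(-917) = (36 + 8*(-2)*sqrt(2)*(-3 + 2)**(3/2))*(-917) = (36 + 8*(-2)*sqrt(2)*(-1)**(3/2))*(-917) = (36 + 8*(-2)*sqrt(2)*(-I))*(-917) = (36 + 16*I*sqrt(2))*(-917) = -33012 - 14672*I*sqrt(2)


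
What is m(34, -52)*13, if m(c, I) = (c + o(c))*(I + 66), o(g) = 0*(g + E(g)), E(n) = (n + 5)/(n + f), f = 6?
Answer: 6188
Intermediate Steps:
E(n) = (5 + n)/(6 + n) (E(n) = (n + 5)/(n + 6) = (5 + n)/(6 + n))
o(g) = 0 (o(g) = 0*(g + (5 + g)/(6 + g)) = 0)
m(c, I) = c*(66 + I) (m(c, I) = (c + 0)*(I + 66) = c*(66 + I))
m(34, -52)*13 = (34*(66 - 52))*13 = (34*14)*13 = 476*13 = 6188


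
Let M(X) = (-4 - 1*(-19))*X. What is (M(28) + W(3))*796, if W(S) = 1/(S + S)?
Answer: 1003358/3 ≈ 3.3445e+5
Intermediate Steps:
M(X) = 15*X (M(X) = (-4 + 19)*X = 15*X)
W(S) = 1/(2*S)
(M(28) + W(3))*796 = (15*28 + (½)/3)*796 = (420 + (½)*(⅓))*796 = (420 + ⅙)*796 = (2521/6)*796 = 1003358/3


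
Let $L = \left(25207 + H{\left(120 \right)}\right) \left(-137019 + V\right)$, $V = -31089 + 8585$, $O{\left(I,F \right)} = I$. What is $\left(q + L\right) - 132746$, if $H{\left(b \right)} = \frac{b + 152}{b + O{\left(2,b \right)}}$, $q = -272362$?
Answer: $- \frac{245333278637}{61} \approx -4.0219 \cdot 10^{9}$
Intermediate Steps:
$H{\left(b \right)} = \frac{152 + b}{2 + b}$ ($H{\left(b \right)} = \frac{b + 152}{b + 2} = \frac{152 + b}{2 + b}$)
$V = -22504$
$L = - \frac{245308567049}{61}$ ($L = \left(25207 + \frac{152 + 120}{2 + 120}\right) \left(-137019 - 22504\right) = \left(25207 + \frac{1}{122} \cdot 272\right) \left(-159523\right) = \left(25207 + \frac{136}{61}\right) \left(-159523\right) = \frac{1537763}{61} \left(-159523\right) = - \frac{245308567049}{61} \approx -4.0215 \cdot 10^{9}$)
$\left(q + L\right) - 132746 = \left(-272362 - \frac{245308567049}{61}\right) - 132746 = - \frac{245325181131}{61} - 132746 = - \frac{245333278637}{61}$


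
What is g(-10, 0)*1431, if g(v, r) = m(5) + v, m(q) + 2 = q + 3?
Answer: -5724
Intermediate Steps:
m(q) = 1 + q (m(q) = -2 + (q + 3) = -2 + (3 + q) = 1 + q)
g(v, r) = 6 + v (g(v, r) = (1 + 5) + v = 6 + v)
g(-10, 0)*1431 = (6 - 10)*1431 = -4*1431 = -5724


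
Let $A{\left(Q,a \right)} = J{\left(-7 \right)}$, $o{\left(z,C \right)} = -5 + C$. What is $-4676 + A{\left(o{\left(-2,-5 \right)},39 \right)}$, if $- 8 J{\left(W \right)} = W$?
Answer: $- \frac{37401}{8} \approx -4675.1$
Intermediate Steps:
$J{\left(W \right)} = - \frac{W}{8}$
$A{\left(Q,a \right)} = \frac{7}{8}$ ($A{\left(Q,a \right)} = \left(- \frac{1}{8}\right) \left(-7\right) = \frac{7}{8}$)
$-4676 + A{\left(o{\left(-2,-5 \right)},39 \right)} = -4676 + \frac{7}{8} = - \frac{37401}{8}$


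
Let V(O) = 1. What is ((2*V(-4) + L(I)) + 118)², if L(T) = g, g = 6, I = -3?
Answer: 15876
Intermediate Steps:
L(T) = 6
((2*V(-4) + L(I)) + 118)² = ((2*1 + 6) + 118)² = ((2 + 6) + 118)² = (8 + 118)² = 126² = 15876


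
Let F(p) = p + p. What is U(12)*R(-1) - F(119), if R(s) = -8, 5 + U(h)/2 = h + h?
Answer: -542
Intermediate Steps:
U(h) = -10 + 4*h (U(h) = -10 + 2*(h + h) = -10 + 2*(2*h) = -10 + 4*h)
F(p) = 2*p
U(12)*R(-1) - F(119) = (-10 + 4*12)*(-8) - 2*119 = (-10 + 48)*(-8) - 1*238 = 38*(-8) - 238 = -304 - 238 = -542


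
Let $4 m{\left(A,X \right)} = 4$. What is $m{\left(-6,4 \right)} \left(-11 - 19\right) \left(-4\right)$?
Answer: $120$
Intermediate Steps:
$m{\left(A,X \right)} = 1$ ($m{\left(A,X \right)} = \frac{1}{4} \cdot 4 = 1$)
$m{\left(-6,4 \right)} \left(-11 - 19\right) \left(-4\right) = 1 \left(-11 - 19\right) \left(-4\right) = 1 \left(-30\right) \left(-4\right) = \left(-30\right) \left(-4\right) = 120$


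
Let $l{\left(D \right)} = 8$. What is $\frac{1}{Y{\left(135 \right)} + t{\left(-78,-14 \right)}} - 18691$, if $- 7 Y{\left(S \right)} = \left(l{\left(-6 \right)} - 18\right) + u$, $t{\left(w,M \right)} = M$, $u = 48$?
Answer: $- \frac{2541983}{136} \approx -18691.0$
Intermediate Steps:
$Y{\left(S \right)} = - \frac{38}{7}$ ($Y{\left(S \right)} = - \frac{\left(8 - 18\right) + 48}{7} = - \frac{-10 + 48}{7} = \left(- \frac{1}{7}\right) 38 = - \frac{38}{7}$)
$\frac{1}{Y{\left(135 \right)} + t{\left(-78,-14 \right)}} - 18691 = \frac{1}{- \frac{38}{7} - 14} - 18691 = \frac{1}{- \frac{136}{7}} - 18691 = - \frac{7}{136} - 18691 = - \frac{2541983}{136}$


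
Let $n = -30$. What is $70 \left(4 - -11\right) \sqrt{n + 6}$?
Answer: $2100 i \sqrt{6} \approx 5143.9 i$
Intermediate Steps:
$70 \left(4 - -11\right) \sqrt{n + 6} = 70 \left(4 - -11\right) \sqrt{-30 + 6} = 70 \left(4 + 11\right) \sqrt{-24} = 70 \cdot 15 \cdot 2 i \sqrt{6} = 1050 \cdot 2 i \sqrt{6} = 2100 i \sqrt{6}$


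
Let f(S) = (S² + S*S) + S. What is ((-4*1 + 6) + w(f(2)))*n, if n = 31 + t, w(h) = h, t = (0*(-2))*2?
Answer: 372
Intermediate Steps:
t = 0 (t = 0*2 = 0)
f(S) = S + 2*S² (f(S) = (S² + S²) + S = 2*S² + S = S + 2*S²)
n = 31 (n = 31 + 0 = 31)
((-4*1 + 6) + w(f(2)))*n = ((-4*1 + 6) + 2*(1 + 2*2))*31 = ((-4 + 6) + 2*(1 + 4))*31 = (2 + 2*5)*31 = (2 + 10)*31 = 12*31 = 372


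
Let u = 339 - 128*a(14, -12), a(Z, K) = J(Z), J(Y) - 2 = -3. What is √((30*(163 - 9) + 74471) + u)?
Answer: √79558 ≈ 282.06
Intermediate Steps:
J(Y) = -1 (J(Y) = 2 - 3 = -1)
a(Z, K) = -1
u = 467 (u = 339 - 128*(-1) = 339 + 128 = 467)
√((30*(163 - 9) + 74471) + u) = √((30*(163 - 9) + 74471) + 467) = √((30*154 + 74471) + 467) = √((4620 + 74471) + 467) = √(79091 + 467) = √79558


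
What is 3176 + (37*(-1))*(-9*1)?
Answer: 3509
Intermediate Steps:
3176 + (37*(-1))*(-9*1) = 3176 - 37*(-9) = 3176 + 333 = 3509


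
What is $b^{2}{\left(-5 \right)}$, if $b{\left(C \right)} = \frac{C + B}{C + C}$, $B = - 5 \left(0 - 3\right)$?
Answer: $1$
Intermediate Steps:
$B = 15$ ($B = \left(-5\right) \left(-3\right) = 15$)
$b{\left(C \right)} = \frac{15 + C}{2 C}$ ($b{\left(C \right)} = \frac{C + 15}{C + C} = \frac{15 + C}{2 C}$)
$b^{2}{\left(-5 \right)} = \left(\frac{15 - 5}{2 \left(-5\right)}\right)^{2} = \left(\frac{1}{2} \left(- \frac{1}{5}\right) 10\right)^{2} = \left(-1\right)^{2} = 1$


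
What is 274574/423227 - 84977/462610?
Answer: 91056117361/195789042470 ≈ 0.46507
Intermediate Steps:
274574/423227 - 84977/462610 = 91056117361/195789042470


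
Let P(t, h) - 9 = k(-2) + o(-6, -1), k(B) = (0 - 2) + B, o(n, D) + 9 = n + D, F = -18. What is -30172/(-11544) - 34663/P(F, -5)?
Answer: 100120391/31746 ≈ 3153.8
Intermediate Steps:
o(n, D) = -9 + D + n (o(n, D) = -9 + (n + D) = -9 + (D + n) = -9 + D + n)
k(B) = -2 + B
P(t, h) = -11 (P(t, h) = 9 + ((-2 - 2) + (-9 - 1 - 6)) = 9 + (-4 - 16) = 9 - 20 = -11)
-30172/(-11544) - 34663/P(F, -5) = -30172/(-11544) - 34663/(-11) = -30172*(-1/11544) - 34663*(-1/11) = 7543/2886 + 34663/11 = 100120391/31746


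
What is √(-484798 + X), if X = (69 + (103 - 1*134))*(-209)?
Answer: 2*I*√123185 ≈ 701.95*I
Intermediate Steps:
X = -7942 (X = (69 + (103 - 134))*(-209) = (69 - 31)*(-209) = 38*(-209) = -7942)
√(-484798 + X) = √(-484798 - 7942) = √(-492740) = 2*I*√123185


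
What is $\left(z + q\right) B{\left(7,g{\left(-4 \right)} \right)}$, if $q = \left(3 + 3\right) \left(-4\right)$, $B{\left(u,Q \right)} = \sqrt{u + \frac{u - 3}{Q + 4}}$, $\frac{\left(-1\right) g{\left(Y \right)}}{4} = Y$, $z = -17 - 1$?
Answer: $- \frac{252 \sqrt{5}}{5} \approx -112.7$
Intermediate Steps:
$z = -18$
$g{\left(Y \right)} = - 4 Y$
$B{\left(u,Q \right)} = \sqrt{u + \frac{-3 + u}{4 + Q}}$
$q = -24$ ($q = 6 \left(-4\right) = -24$)
$\left(z + q\right) B{\left(7,g{\left(-4 \right)} \right)} = \left(-18 - 24\right) \sqrt{\frac{-3 + 7 + 7 \left(4 - -16\right)}{4 - -16}} = - 42 \sqrt{\frac{-3 + 7 + 7 \left(4 + 16\right)}{4 + 16}} = - 42 \sqrt{\frac{-3 + 7 + 7 \cdot 20}{20}} = - 42 \sqrt{\frac{-3 + 7 + 140}{20}} = - 42 \sqrt{\frac{1}{20} \cdot 144} = - 42 \sqrt{\frac{36}{5}} = - 42 \frac{6 \sqrt{5}}{5} = - \frac{252 \sqrt{5}}{5}$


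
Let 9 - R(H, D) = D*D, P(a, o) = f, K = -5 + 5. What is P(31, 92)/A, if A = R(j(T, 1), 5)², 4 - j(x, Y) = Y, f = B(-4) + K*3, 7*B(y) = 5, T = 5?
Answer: 5/1792 ≈ 0.0027902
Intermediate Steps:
K = 0
B(y) = 5/7 (B(y) = (⅐)*5 = 5/7)
f = 5/7 (f = 5/7 + 0*3 = 5/7 + 0 = 5/7 ≈ 0.71429)
P(a, o) = 5/7
j(x, Y) = 4 - Y
R(H, D) = 9 - D² (R(H, D) = 9 - D*D = 9 - D²)
A = 256 (A = (9 - 1*5²)² = (9 - 1*25)² = (9 - 25)² = (-16)² = 256)
P(31, 92)/A = (5/7)/256 = (5/7)*(1/256) = 5/1792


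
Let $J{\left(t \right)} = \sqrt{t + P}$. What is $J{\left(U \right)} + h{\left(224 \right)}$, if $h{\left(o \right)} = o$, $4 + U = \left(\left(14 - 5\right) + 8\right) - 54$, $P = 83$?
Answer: $224 + \sqrt{42} \approx 230.48$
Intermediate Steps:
$U = -41$ ($U = -4 + \left(\left(\left(14 - 5\right) + 8\right) - 54\right) = -4 + \left(\left(9 + 8\right) - 54\right) = -4 + \left(17 - 54\right) = -4 - 37 = -41$)
$J{\left(t \right)} = \sqrt{83 + t}$ ($J{\left(t \right)} = \sqrt{t + 83} = \sqrt{83 + t}$)
$J{\left(U \right)} + h{\left(224 \right)} = \sqrt{83 - 41} + 224 = \sqrt{42} + 224 = 224 + \sqrt{42}$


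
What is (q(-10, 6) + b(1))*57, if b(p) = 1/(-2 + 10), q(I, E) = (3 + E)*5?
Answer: 20577/8 ≈ 2572.1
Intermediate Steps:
q(I, E) = 15 + 5*E
b(p) = ⅛ (b(p) = 1/8 = ⅛)
(q(-10, 6) + b(1))*57 = ((15 + 5*6) + ⅛)*57 = ((15 + 30) + ⅛)*57 = (45 + ⅛)*57 = (361/8)*57 = 20577/8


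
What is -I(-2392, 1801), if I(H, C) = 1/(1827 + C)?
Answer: -1/3628 ≈ -0.00027563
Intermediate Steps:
-I(-2392, 1801) = -1/(1827 + 1801) = -1/3628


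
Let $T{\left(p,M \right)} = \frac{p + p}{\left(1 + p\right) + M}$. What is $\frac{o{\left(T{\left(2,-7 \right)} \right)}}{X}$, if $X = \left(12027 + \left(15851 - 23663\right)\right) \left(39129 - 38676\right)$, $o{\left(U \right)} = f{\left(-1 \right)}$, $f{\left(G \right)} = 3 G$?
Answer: $- \frac{1}{636465} \approx -1.5712 \cdot 10^{-6}$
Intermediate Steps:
$T{\left(p,M \right)} = \frac{2 p}{1 + M + p}$
$o{\left(U \right)} = -3$ ($o{\left(U \right)} = 3 \left(-1\right) = -3$)
$X = 1909395$ ($X = \left(12027 + \left(15851 - 23663\right)\right) 453 = \left(12027 - 7812\right) 453 = 4215 \cdot 453 = 1909395$)
$\frac{o{\left(T{\left(2,-7 \right)} \right)}}{X} = - \frac{3}{1909395} = \left(-3\right) \frac{1}{1909395} = - \frac{1}{636465}$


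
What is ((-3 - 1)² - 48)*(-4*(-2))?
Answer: -256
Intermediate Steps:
((-3 - 1)² - 48)*(-4*(-2)) = ((-4)² - 48)*8 = (16 - 48)*8 = -32*8 = -256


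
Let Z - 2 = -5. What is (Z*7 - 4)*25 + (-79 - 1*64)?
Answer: -768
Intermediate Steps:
Z = -3 (Z = 2 - 5 = -3)
(Z*7 - 4)*25 + (-79 - 1*64) = (-3*7 - 4)*25 + (-79 - 1*64) = (-21 - 4)*25 + (-79 - 64) = -25*25 - 143 = -625 - 143 = -768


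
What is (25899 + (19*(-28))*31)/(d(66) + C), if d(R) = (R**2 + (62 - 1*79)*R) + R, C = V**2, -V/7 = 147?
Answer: 9407/1062141 ≈ 0.0088566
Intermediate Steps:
V = -1029 (V = -7*147 = -1029)
C = 1058841 (C = (-1029)**2 = 1058841)
d(R) = R**2 - 16*R (d(R) = (R**2 + (62 - 79)*R) + R = (R**2 - 17*R) + R = R**2 - 16*R)
(25899 + (19*(-28))*31)/(d(66) + C) = (25899 + (19*(-28))*31)/(66*(-16 + 66) + 1058841) = (25899 - 532*31)/(66*50 + 1058841) = (25899 - 16492)/(3300 + 1058841) = 9407/1062141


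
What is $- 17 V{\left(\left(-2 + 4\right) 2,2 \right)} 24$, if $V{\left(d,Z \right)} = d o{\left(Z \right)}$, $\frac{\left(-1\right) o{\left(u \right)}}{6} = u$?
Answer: $19584$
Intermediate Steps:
$o{\left(u \right)} = - 6 u$
$V{\left(d,Z \right)} = - 6 Z d$ ($V{\left(d,Z \right)} = d \left(- 6 Z\right) = - 6 Z d$)
$- 17 V{\left(\left(-2 + 4\right) 2,2 \right)} 24 = - 17 \left(\left(-6\right) 2 \left(-2 + 4\right) 2\right) 24 = - 17 \left(\left(-6\right) 2 \cdot 2 \cdot 2\right) 24 = - 17 \left(\left(-6\right) 2 \cdot 4\right) 24 = \left(-17\right) \left(-48\right) 24 = 816 \cdot 24 = 19584$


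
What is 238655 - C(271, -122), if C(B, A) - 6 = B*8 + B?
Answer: 236210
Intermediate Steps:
C(B, A) = 6 + 9*B (C(B, A) = 6 + (B*8 + B) = 6 + (8*B + B) = 6 + 9*B)
238655 - C(271, -122) = 238655 - (6 + 9*271) = 238655 - (6 + 2439) = 238655 - 1*2445 = 238655 - 2445 = 236210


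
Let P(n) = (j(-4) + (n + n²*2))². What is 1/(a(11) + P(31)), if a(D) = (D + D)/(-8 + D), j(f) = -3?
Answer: 3/11407522 ≈ 2.6298e-7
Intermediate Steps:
P(n) = (-3 + n + 2*n²)² (P(n) = (-3 + (n + n²*2))² = (-3 + (n + 2*n²))² = (-3 + n + 2*n²)²)
a(D) = 2*D/(-8 + D) (a(D) = (2*D)/(-8 + D) = 2*D/(-8 + D))
1/(a(11) + P(31)) = 1/(2*11/(-8 + 11) + (-3 + 31 + 2*31²)²) = 1/(2*11/3 + (-3 + 31 + 2*961)²) = 1/(2*11*(⅓) + (-3 + 31 + 1922)²) = 1/(22/3 + 1950²) = 1/(22/3 + 3802500) = 1/(11407522/3) = 3/11407522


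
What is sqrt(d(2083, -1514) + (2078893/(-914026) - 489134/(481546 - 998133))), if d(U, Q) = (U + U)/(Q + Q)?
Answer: I*sqrt(86346901646071595726412397262)/178717839795667 ≈ 1.6442*I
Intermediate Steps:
d(U, Q) = U/Q (d(U, Q) = (2*U)/((2*Q)) = (2*U)*(1/(2*Q)) = U/Q)
sqrt(d(2083, -1514) + (2078893/(-914026) - 489134/(481546 - 998133))) = sqrt(2083/(-1514) + (2078893/(-914026) - 489134/(481546 - 998133))) = sqrt(2083*(-1/1514) + (2078893*(-1/914026) - 489134/(-516587))) = sqrt(-2083/1514 + (-2078893/914026 - 489134*(-1/516587))) = sqrt(-2083/1514 + (-2078893/914026 + 489134/516587)) = sqrt(-2083/1514 - 626847904707/472173949262) = sqrt(-483146516009786/178717839795667) = I*sqrt(86346901646071595726412397262)/178717839795667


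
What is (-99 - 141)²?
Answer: 57600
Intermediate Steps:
(-99 - 141)² = (-240)² = 57600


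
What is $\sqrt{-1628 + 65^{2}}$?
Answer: $7 \sqrt{53} \approx 50.961$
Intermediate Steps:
$\sqrt{-1628 + 65^{2}} = \sqrt{-1628 + 4225} = \sqrt{2597} = 7 \sqrt{53}$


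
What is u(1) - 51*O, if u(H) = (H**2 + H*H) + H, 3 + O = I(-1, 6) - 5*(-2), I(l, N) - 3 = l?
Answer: -456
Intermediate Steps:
I(l, N) = 3 + l
O = 9 (O = -3 + ((3 - 1) - 5*(-2)) = -3 + (2 + 10) = -3 + 12 = 9)
u(H) = H + 2*H**2 (u(H) = (H**2 + H**2) + H = 2*H**2 + H = H + 2*H**2)
u(1) - 51*O = 1*(1 + 2*1) - 51*9 = 1*(1 + 2) - 459 = 1*3 - 459 = 3 - 459 = -456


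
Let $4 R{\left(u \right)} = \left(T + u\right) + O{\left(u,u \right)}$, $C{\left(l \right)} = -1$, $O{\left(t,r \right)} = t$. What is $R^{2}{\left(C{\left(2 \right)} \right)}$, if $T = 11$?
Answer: $\frac{81}{16} \approx 5.0625$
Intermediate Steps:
$R{\left(u \right)} = \frac{11}{4} + \frac{u}{2}$ ($R{\left(u \right)} = \frac{\left(11 + u\right) + u}{4} = \frac{11 + 2 u}{4} = \frac{11}{4} + \frac{u}{2}$)
$R^{2}{\left(C{\left(2 \right)} \right)} = \left(\frac{11}{4} + \frac{1}{2} \left(-1\right)\right)^{2} = \left(\frac{11}{4} - \frac{1}{2}\right)^{2} = \left(\frac{9}{4}\right)^{2} = \frac{81}{16}$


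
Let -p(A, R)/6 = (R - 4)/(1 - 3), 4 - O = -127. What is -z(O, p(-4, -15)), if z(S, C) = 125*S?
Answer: -16375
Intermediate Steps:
O = 131 (O = 4 - 1*(-127) = 4 + 127 = 131)
p(A, R) = -12 + 3*R (p(A, R) = -6*(R - 4)/(1 - 3) = -6*(-4 + R)/(-2) = -6*(-4 + R)*(-1)/2 = -6*(2 - R/2) = -12 + 3*R)
-z(O, p(-4, -15)) = -125*131 = -1*16375 = -16375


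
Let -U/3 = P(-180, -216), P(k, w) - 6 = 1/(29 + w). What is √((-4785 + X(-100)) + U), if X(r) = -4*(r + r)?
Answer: I*√139980346/187 ≈ 63.269*I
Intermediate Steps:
X(r) = -8*r
P(k, w) = 6 + 1/(29 + w)
U = -3363/187 (U = -3*(175 + 6*(-216))/(29 - 216) = -3*(175 - 1296)/(-187) = -(-3)*(-1121)/187 = -3*1121/187 = -3363/187 ≈ -17.984)
√((-4785 + X(-100)) + U) = √((-4785 - 8*(-100)) - 3363/187) = √((-4785 + 800) - 3363/187) = √(-3985 - 3363/187) = √(-748558/187) = I*√139980346/187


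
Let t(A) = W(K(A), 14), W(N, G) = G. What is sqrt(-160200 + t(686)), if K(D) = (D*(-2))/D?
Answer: I*sqrt(160186) ≈ 400.23*I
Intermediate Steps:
K(D) = -2 (K(D) = (-2*D)/D = -2)
t(A) = 14
sqrt(-160200 + t(686)) = sqrt(-160200 + 14) = sqrt(-160186) = I*sqrt(160186)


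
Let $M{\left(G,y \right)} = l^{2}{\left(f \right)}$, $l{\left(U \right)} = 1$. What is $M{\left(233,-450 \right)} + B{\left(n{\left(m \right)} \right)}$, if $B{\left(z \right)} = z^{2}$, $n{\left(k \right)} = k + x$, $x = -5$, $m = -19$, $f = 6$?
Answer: $577$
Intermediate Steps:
$M{\left(G,y \right)} = 1$ ($M{\left(G,y \right)} = 1^{2} = 1$)
$n{\left(k \right)} = -5 + k$ ($n{\left(k \right)} = k - 5 = -5 + k$)
$M{\left(233,-450 \right)} + B{\left(n{\left(m \right)} \right)} = 1 + \left(-5 - 19\right)^{2} = 1 + \left(-24\right)^{2} = 1 + 576 = 577$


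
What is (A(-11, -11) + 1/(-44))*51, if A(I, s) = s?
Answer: -24735/44 ≈ -562.16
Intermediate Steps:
(A(-11, -11) + 1/(-44))*51 = (-11 + 1/(-44))*51 = (-11 - 1/44)*51 = -485/44*51 = -24735/44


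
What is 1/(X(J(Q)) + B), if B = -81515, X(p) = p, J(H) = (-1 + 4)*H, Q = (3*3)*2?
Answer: -1/81461 ≈ -1.2276e-5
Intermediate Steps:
Q = 18 (Q = 9*2 = 18)
J(H) = 3*H
1/(X(J(Q)) + B) = 1/(3*18 - 81515) = 1/(54 - 81515) = 1/(-81461) = -1/81461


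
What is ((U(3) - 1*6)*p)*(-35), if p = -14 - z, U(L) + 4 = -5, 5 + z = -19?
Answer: 5250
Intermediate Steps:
z = -24 (z = -5 - 19 = -24)
U(L) = -9 (U(L) = -4 - 5 = -9)
p = 10 (p = -14 - 1*(-24) = -14 + 24 = 10)
((U(3) - 1*6)*p)*(-35) = ((-9 - 1*6)*10)*(-35) = ((-9 - 6)*10)*(-35) = -15*10*(-35) = -150*(-35) = 5250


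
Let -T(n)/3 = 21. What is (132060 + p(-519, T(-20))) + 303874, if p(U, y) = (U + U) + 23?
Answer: 434919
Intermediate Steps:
T(n) = -63 (T(n) = -3*21 = -63)
p(U, y) = 23 + 2*U (p(U, y) = 2*U + 23 = 23 + 2*U)
(132060 + p(-519, T(-20))) + 303874 = (132060 + (23 + 2*(-519))) + 303874 = (132060 + (23 - 1038)) + 303874 = (132060 - 1015) + 303874 = 131045 + 303874 = 434919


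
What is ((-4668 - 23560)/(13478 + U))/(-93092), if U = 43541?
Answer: 7057/1327003187 ≈ 5.3180e-6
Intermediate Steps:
((-4668 - 23560)/(13478 + U))/(-93092) = ((-4668 - 23560)/(13478 + 43541))/(-93092) = -28228/57019*(-1/93092) = 7057/1327003187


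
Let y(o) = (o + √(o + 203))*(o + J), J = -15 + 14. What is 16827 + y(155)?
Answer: 40697 + 154*√358 ≈ 43611.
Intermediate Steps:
J = -1
y(o) = (-1 + o)*(o + √(203 + o)) (y(o) = (o + √(o + 203))*(o - 1) = (o + √(203 + o))*(-1 + o) = (-1 + o)*(o + √(203 + o)))
16827 + y(155) = 16827 + (155² - 1*155 - √(203 + 155) + 155*√(203 + 155)) = 16827 + (24025 - 155 - √358 + 155*√358) = 16827 + (23870 + 154*√358) = 40697 + 154*√358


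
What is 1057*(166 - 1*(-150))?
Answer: 334012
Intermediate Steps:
1057*(166 - 1*(-150)) = 1057*(166 + 150) = 1057*316 = 334012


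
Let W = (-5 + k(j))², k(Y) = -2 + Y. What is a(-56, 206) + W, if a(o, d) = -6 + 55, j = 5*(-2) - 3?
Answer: 449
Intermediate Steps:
j = -13 (j = -10 - 3 = -13)
a(o, d) = 49
W = 400 (W = (-5 + (-2 - 13))² = (-5 - 15)² = (-20)² = 400)
a(-56, 206) + W = 49 + 400 = 449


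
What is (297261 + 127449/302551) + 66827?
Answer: 110155315937/302551 ≈ 3.6409e+5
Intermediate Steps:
(297261 + 127449/302551) + 66827 = 89936740260/302551 + 66827 = 110155315937/302551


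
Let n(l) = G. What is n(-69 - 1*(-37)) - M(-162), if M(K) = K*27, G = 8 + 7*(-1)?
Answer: 4375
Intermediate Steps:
G = 1 (G = 8 - 7 = 1)
M(K) = 27*K
n(l) = 1
n(-69 - 1*(-37)) - M(-162) = 1 - 27*(-162) = 1 - 1*(-4374) = 1 + 4374 = 4375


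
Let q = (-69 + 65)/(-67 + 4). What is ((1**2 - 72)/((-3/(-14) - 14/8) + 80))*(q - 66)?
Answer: 1179736/19773 ≈ 59.664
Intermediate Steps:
q = 4/63 (q = -4/(-63) = -4*(-1/63) = 4/63 ≈ 0.063492)
((1**2 - 72)/((-3/(-14) - 14/8) + 80))*(q - 66) = ((1**2 - 72)/((-3/(-14) - 14/8) + 80))*(4/63 - 66) = ((1 - 72)/((-3*(-1/14) - 14*1/8) + 80))*(-4154/63) = -71/((3/14 - 7/4) + 80)*(-4154/63) = -71/(-43/28 + 80)*(-4154/63) = -71/2197/28*(-4154/63) = -71*28/2197*(-4154/63) = -1988/2197*(-4154/63) = 1179736/19773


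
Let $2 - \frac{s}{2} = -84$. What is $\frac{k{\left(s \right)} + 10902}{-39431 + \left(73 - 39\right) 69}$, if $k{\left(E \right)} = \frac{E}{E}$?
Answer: $- \frac{10903}{37085} \approx -0.294$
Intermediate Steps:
$s = 172$ ($s = 4 - -168 = 4 + 168 = 172$)
$k{\left(E \right)} = 1$
$\frac{k{\left(s \right)} + 10902}{-39431 + \left(73 - 39\right) 69} = \frac{1 + 10902}{-39431 + \left(73 - 39\right) 69} = \frac{10903}{-39431 + 34 \cdot 69} = \frac{10903}{-39431 + 2346} = \frac{10903}{-37085} = 10903 \left(- \frac{1}{37085}\right) = - \frac{10903}{37085}$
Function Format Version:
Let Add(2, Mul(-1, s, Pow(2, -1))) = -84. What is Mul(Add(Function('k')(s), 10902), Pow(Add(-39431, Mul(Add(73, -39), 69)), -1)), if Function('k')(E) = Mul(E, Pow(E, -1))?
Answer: Rational(-10903, 37085) ≈ -0.29400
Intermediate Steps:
s = 172 (s = Add(4, Mul(-2, -84)) = Add(4, 168) = 172)
Function('k')(E) = 1
Mul(Add(Function('k')(s), 10902), Pow(Add(-39431, Mul(Add(73, -39), 69)), -1)) = Mul(Add(1, 10902), Pow(Add(-39431, Mul(Add(73, -39), 69)), -1)) = Mul(10903, Pow(Add(-39431, Mul(34, 69)), -1)) = Mul(10903, Pow(Add(-39431, 2346), -1)) = Mul(10903, Pow(-37085, -1)) = Mul(10903, Rational(-1, 37085)) = Rational(-10903, 37085)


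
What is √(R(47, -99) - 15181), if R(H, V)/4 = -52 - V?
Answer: I*√14993 ≈ 122.45*I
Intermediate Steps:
R(H, V) = -208 - 4*V (R(H, V) = 4*(-52 - V) = -208 - 4*V)
√(R(47, -99) - 15181) = √((-208 - 4*(-99)) - 15181) = √((-208 + 396) - 15181) = √(188 - 15181) = √(-14993) = I*√14993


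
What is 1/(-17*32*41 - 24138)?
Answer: -1/46442 ≈ -2.1532e-5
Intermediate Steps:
1/(-17*32*41 - 24138) = 1/(-544*41 - 24138) = 1/(-22304 - 24138) = 1/(-46442) = -1/46442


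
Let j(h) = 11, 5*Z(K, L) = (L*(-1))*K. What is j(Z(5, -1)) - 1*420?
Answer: -409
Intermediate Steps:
Z(K, L) = -K*L/5 (Z(K, L) = ((L*(-1))*K)/5 = ((-L)*K)/5 = (-K*L)/5 = -K*L/5)
j(Z(5, -1)) - 1*420 = 11 - 1*420 = 11 - 420 = -409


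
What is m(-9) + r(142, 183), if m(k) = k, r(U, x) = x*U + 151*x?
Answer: 53610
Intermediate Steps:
r(U, x) = 151*x + U*x (r(U, x) = U*x + 151*x = 151*x + U*x)
m(-9) + r(142, 183) = -9 + 183*(151 + 142) = -9 + 183*293 = -9 + 53619 = 53610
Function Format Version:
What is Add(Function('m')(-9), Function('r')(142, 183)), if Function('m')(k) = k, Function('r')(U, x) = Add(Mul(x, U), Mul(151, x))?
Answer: 53610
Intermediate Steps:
Function('r')(U, x) = Add(Mul(151, x), Mul(U, x)) (Function('r')(U, x) = Add(Mul(U, x), Mul(151, x)) = Add(Mul(151, x), Mul(U, x)))
Add(Function('m')(-9), Function('r')(142, 183)) = Add(-9, Mul(183, Add(151, 142))) = Add(-9, Mul(183, 293)) = Add(-9, 53619) = 53610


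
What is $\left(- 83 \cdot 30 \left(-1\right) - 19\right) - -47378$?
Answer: $49849$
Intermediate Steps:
$\left(- 83 \cdot 30 \left(-1\right) - 19\right) - -47378 = \left(\left(-83\right) \left(-30\right) - 19\right) + 47378 = \left(2490 - 19\right) + 47378 = 2471 + 47378 = 49849$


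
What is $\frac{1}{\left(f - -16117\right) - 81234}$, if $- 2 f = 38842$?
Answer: $- \frac{1}{84538} \approx -1.1829 \cdot 10^{-5}$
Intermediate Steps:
$f = -19421$ ($f = \left(- \frac{1}{2}\right) 38842 = -19421$)
$\frac{1}{\left(f - -16117\right) - 81234} = \frac{1}{\left(-19421 - -16117\right) - 81234} = \frac{1}{\left(-19421 + 16117\right) - 81234} = \frac{1}{-3304 - 81234} = \frac{1}{-84538} = - \frac{1}{84538}$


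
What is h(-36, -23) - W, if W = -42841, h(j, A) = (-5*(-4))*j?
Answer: 42121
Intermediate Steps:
h(j, A) = 20*j
h(-36, -23) - W = 20*(-36) - 1*(-42841) = -720 + 42841 = 42121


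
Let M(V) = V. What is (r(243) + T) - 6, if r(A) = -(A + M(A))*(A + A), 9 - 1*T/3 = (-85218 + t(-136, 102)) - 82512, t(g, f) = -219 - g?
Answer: 267264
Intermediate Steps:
T = 503466 (T = 27 - 3*((-85218 + (-219 - 1*(-136))) - 82512) = 27 - 3*((-85218 + (-219 + 136)) - 82512) = 27 - 3*((-85218 - 83) - 82512) = 27 - 3*(-85301 - 82512) = 27 - 3*(-167813) = 27 + 503439 = 503466)
r(A) = -4*A**2 (r(A) = -(A + A)*(A + A) = -2*A*2*A = -4*A**2)
(r(243) + T) - 6 = (-4*243**2 + 503466) - 6 = (-4*59049 + 503466) - 6 = (-236196 + 503466) - 6 = 267270 - 6 = 267264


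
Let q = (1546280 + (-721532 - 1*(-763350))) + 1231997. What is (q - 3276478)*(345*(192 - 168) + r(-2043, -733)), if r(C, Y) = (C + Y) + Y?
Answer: -2177403293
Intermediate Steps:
r(C, Y) = C + 2*Y
q = 2820095 (q = (1546280 + (-721532 + 763350)) + 1231997 = (1546280 + 41818) + 1231997 = 1588098 + 1231997 = 2820095)
(q - 3276478)*(345*(192 - 168) + r(-2043, -733)) = (2820095 - 3276478)*(345*(192 - 168) + (-2043 + 2*(-733))) = -456383*(345*24 + (-2043 - 1466)) = -456383*(8280 - 3509) = -456383*4771 = -2177403293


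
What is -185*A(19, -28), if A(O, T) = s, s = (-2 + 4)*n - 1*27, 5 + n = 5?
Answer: 4995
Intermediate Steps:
n = 0 (n = -5 + 5 = 0)
s = -27 (s = (-2 + 4)*0 - 1*27 = 2*0 - 27 = 0 - 27 = -27)
A(O, T) = -27
-185*A(19, -28) = -185*(-27) = 4995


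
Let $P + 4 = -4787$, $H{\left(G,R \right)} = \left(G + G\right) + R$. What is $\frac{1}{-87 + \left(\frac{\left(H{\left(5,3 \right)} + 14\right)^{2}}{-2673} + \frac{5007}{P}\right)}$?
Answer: $- \frac{17567}{1551479} \approx -0.011323$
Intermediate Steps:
$H{\left(G,R \right)} = R + 2 G$ ($H{\left(G,R \right)} = 2 G + R = R + 2 G$)
$P = -4791$ ($P = -4 - 4787 = -4791$)
$\frac{1}{-87 + \left(\frac{\left(H{\left(5,3 \right)} + 14\right)^{2}}{-2673} + \frac{5007}{P}\right)} = \frac{1}{-87 + \left(\frac{\left(\left(3 + 2 \cdot 5\right) + 14\right)^{2}}{-2673} + \frac{5007}{-4791}\right)} = \frac{1}{-87 + \left(\left(\left(3 + 10\right) + 14\right)^{2} \left(- \frac{1}{2673}\right) + 5007 \left(- \frac{1}{4791}\right)\right)} = \frac{1}{-87 - \left(\frac{1669}{1597} - \left(13 + 14\right)^{2} \left(- \frac{1}{2673}\right)\right)} = \frac{1}{-87 - \left(\frac{1669}{1597} - 27^{2} \left(- \frac{1}{2673}\right)\right)} = \frac{1}{-87 + \left(729 \left(- \frac{1}{2673}\right) - \frac{1669}{1597}\right)} = \frac{1}{-87 - \frac{23150}{17567}} = \frac{1}{- \frac{1551479}{17567}} = - \frac{17567}{1551479}$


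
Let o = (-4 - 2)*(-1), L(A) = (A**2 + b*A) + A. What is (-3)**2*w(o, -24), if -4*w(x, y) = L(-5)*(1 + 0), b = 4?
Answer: 0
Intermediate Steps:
L(A) = A**2 + 5*A (L(A) = (A**2 + 4*A) + A = A**2 + 5*A)
o = 6 (o = -6*(-1) = 6)
w(x, y) = 0 (w(x, y) = -(-5*(5 - 5))*(1 + 0)/4 = -(-5*0)/4 = -0 = -1/4*0 = 0)
(-3)**2*w(o, -24) = (-3)**2*0 = 9*0 = 0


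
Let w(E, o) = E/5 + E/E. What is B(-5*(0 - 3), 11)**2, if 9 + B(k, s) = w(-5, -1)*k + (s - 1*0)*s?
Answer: 12544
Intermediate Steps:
w(E, o) = 1 + E/5 (w(E, o) = E*(1/5) + 1 = E/5 + 1 = 1 + E/5)
B(k, s) = -9 + s**2 (B(k, s) = -9 + ((1 + (1/5)*(-5))*k + (s - 1*0)*s) = -9 + ((1 - 1)*k + (s + 0)*s) = -9 + (0*k + s*s) = -9 + (0 + s**2) = -9 + s**2)
B(-5*(0 - 3), 11)**2 = (-9 + 11**2)**2 = (-9 + 121)**2 = 112**2 = 12544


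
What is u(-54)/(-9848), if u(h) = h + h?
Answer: 27/2462 ≈ 0.010967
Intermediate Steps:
u(h) = 2*h
u(-54)/(-9848) = (2*(-54))/(-9848) = -108*(-1/9848) = 27/2462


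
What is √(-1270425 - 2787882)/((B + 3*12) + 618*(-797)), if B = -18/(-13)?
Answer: -13*I*√450923/2134204 ≈ -0.0040903*I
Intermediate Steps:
B = 18/13 (B = -18*(-1/13) = 18/13 ≈ 1.3846)
√(-1270425 - 2787882)/((B + 3*12) + 618*(-797)) = √(-1270425 - 2787882)/((18/13 + 3*12) + 618*(-797)) = √(-4058307)/((18/13 + 36) - 492546) = (3*I*√450923)/(486/13 - 492546) = (3*I*√450923)/(-6402612/13) = (3*I*√450923)*(-13/6402612) = -13*I*√450923/2134204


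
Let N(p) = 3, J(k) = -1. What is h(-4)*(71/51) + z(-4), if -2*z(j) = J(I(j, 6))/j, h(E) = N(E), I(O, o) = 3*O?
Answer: 551/136 ≈ 4.0515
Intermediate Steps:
h(E) = 3
z(j) = 1/(2*j) (z(j) = -(-1)/(2*j) = 1/(2*j))
h(-4)*(71/51) + z(-4) = 3*(71/51) + (½)/(-4) = 3*(71*(1/51)) + (½)*(-¼) = 3*(71/51) - ⅛ = 71/17 - ⅛ = 551/136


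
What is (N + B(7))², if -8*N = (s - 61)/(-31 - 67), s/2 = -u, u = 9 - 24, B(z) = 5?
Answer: 15124321/614656 ≈ 24.606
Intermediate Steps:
u = -15
s = 30 (s = 2*(-1*(-15)) = 2*15 = 30)
N = -31/784 (N = -(30 - 61)/(8*(-31 - 67)) = -(-31)/(8*(-98)) = -(-31)*(-1)/(8*98) = -⅛*31/98 = -31/784 ≈ -0.039541)
(N + B(7))² = (-31/784 + 5)² = (3889/784)² = 15124321/614656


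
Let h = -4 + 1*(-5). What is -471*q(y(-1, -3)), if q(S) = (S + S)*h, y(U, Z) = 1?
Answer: 8478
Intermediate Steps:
h = -9 (h = -4 - 5 = -9)
q(S) = -18*S (q(S) = (S + S)*(-9) = (2*S)*(-9) = -18*S)
-471*q(y(-1, -3)) = -(-8478) = -471*(-18) = 8478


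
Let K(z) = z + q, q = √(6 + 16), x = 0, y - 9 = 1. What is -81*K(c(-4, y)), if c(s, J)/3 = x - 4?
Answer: 972 - 81*√22 ≈ 592.08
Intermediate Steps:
y = 10 (y = 9 + 1 = 10)
c(s, J) = -12 (c(s, J) = 3*(0 - 4) = 3*(-4) = -12)
q = √22 ≈ 4.6904
K(z) = z + √22
-81*K(c(-4, y)) = -81*(-12 + √22) = 972 - 81*√22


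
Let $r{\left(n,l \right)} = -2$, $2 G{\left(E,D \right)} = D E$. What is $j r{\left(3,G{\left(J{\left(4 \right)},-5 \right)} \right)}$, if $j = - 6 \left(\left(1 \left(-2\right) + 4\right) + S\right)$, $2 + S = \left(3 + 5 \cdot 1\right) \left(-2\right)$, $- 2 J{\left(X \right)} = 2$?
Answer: $-192$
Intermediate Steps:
$J{\left(X \right)} = -1$ ($J{\left(X \right)} = \left(- \frac{1}{2}\right) 2 = -1$)
$G{\left(E,D \right)} = \frac{D E}{2}$
$S = -18$ ($S = -2 + \left(3 + 5 \cdot 1\right) \left(-2\right) = -2 + \left(3 + 5\right) \left(-2\right) = -2 + 8 \left(-2\right) = -2 - 16 = -18$)
$j = 96$ ($j = - 6 \left(\left(1 \left(-2\right) + 4\right) - 18\right) = - 6 \left(\left(-2 + 4\right) - 18\right) = - 6 \left(2 - 18\right) = \left(-6\right) \left(-16\right) = 96$)
$j r{\left(3,G{\left(J{\left(4 \right)},-5 \right)} \right)} = 96 \left(-2\right) = -192$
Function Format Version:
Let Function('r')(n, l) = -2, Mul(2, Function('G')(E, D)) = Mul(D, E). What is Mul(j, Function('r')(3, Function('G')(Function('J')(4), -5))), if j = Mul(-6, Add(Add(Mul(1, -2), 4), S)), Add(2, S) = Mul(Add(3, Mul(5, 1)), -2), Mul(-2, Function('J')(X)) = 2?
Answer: -192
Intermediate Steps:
Function('J')(X) = -1 (Function('J')(X) = Mul(Rational(-1, 2), 2) = -1)
Function('G')(E, D) = Mul(Rational(1, 2), D, E) (Function('G')(E, D) = Mul(Rational(1, 2), Mul(D, E)) = Mul(Rational(1, 2), D, E))
S = -18 (S = Add(-2, Mul(Add(3, Mul(5, 1)), -2)) = Add(-2, Mul(Add(3, 5), -2)) = Add(-2, Mul(8, -2)) = Add(-2, -16) = -18)
j = 96 (j = Mul(-6, Add(Add(Mul(1, -2), 4), -18)) = Mul(-6, Add(Add(-2, 4), -18)) = Mul(-6, Add(2, -18)) = Mul(-6, -16) = 96)
Mul(j, Function('r')(3, Function('G')(Function('J')(4), -5))) = Mul(96, -2) = -192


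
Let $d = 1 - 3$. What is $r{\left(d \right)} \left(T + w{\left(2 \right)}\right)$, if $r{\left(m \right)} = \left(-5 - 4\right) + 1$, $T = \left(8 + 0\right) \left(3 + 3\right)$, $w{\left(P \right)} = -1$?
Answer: $-376$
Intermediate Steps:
$d = -2$
$T = 48$ ($T = 8 \cdot 6 = 48$)
$r{\left(m \right)} = -8$ ($r{\left(m \right)} = -9 + 1 = -8$)
$r{\left(d \right)} \left(T + w{\left(2 \right)}\right) = - 8 \left(48 - 1\right) = \left(-8\right) 47 = -376$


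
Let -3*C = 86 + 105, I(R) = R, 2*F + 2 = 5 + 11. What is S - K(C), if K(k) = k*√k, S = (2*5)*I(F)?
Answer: 70 + 191*I*√573/9 ≈ 70.0 + 508.01*I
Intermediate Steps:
F = 7 (F = -1 + (5 + 11)/2 = -1 + (½)*16 = -1 + 8 = 7)
C = -191/3 (C = -(86 + 105)/3 = -⅓*191 = -191/3 ≈ -63.667)
S = 70 (S = (2*5)*7 = 10*7 = 70)
K(k) = k^(3/2)
S - K(C) = 70 - (-191/3)^(3/2) = 70 - (-191)*I*√573/9 = 70 + 191*I*√573/9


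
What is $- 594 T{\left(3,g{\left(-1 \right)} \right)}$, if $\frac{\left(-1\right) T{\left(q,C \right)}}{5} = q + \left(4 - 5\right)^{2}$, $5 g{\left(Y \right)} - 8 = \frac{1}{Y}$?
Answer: $11880$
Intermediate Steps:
$g{\left(Y \right)} = \frac{8}{5} + \frac{1}{5 Y}$
$T{\left(q,C \right)} = -5 - 5 q$ ($T{\left(q,C \right)} = - 5 \left(q + \left(4 - 5\right)^{2}\right) = - 5 \left(q + \left(-1\right)^{2}\right) = - 5 \left(q + 1\right) = - 5 \left(1 + q\right) = -5 - 5 q$)
$- 594 T{\left(3,g{\left(-1 \right)} \right)} = - 594 \left(-5 - 15\right) = \left(-594\right) \left(-20\right) = 11880$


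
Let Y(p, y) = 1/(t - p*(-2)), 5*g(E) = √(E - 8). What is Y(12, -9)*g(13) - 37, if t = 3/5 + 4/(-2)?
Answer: -37 + √5/113 ≈ -36.980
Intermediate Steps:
g(E) = √(-8 + E)/5 (g(E) = √(E - 8)/5 = √(-8 + E)/5)
t = -7/5 (t = 3*(⅕) + 4*(-½) = ⅗ - 2 = -7/5 ≈ -1.4000)
Y(p, y) = 1/(-7/5 + 2*p) (Y(p, y) = 1/(-7/5 - p*(-2)) = 1/(-7/5 + 2*p))
Y(12, -9)*g(13) - 37 = (5/(-7 + 10*12))*(√(-8 + 13)/5) - 37 = (5/(-7 + 120))*(√5/5) - 37 = (5/113)*(√5/5) - 37 = (5*(1/113))*(√5/5) - 37 = 5*(√5/5)/113 - 37 = √5/113 - 37 = -37 + √5/113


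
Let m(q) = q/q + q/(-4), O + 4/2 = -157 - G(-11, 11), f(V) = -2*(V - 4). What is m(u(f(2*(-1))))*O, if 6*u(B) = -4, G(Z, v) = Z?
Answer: -518/3 ≈ -172.67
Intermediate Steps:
f(V) = 8 - 2*V (f(V) = -2*(-4 + V) = 8 - 2*V)
u(B) = -2/3 (u(B) = (1/6)*(-4) = -2/3)
O = -148 (O = -2 + (-157 - 1*(-11)) = -2 + (-157 + 11) = -2 - 146 = -148)
m(q) = 1 - q/4 (m(q) = 1 + q*(-1/4) = 1 - q/4)
m(u(f(2*(-1))))*O = (1 - 1/4*(-2/3))*(-148) = (1 + 1/6)*(-148) = (7/6)*(-148) = -518/3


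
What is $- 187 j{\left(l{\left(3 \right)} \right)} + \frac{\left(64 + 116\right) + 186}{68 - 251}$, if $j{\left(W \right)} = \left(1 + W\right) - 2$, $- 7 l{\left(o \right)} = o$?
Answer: $\frac{1856}{7} \approx 265.14$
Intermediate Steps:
$l{\left(o \right)} = - \frac{o}{7}$
$j{\left(W \right)} = -1 + W$
$- 187 j{\left(l{\left(3 \right)} \right)} + \frac{\left(64 + 116\right) + 186}{68 - 251} = - 187 \left(-1 - \frac{3}{7}\right) + \frac{\left(64 + 116\right) + 186}{68 - 251} = - 187 \left(-1 - \frac{3}{7}\right) + \frac{180 + 186}{-183} = \left(-187\right) \left(- \frac{10}{7}\right) + 366 \left(- \frac{1}{183}\right) = \frac{1870}{7} - 2 = \frac{1856}{7}$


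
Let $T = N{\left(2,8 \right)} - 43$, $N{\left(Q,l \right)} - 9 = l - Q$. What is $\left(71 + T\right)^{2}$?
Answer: $1849$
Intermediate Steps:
$N{\left(Q,l \right)} = 9 + l - Q$ ($N{\left(Q,l \right)} = 9 - \left(Q - l\right) = 9 + l - Q$)
$T = -28$ ($T = \left(9 + 8 - 2\right) - 43 = 15 - 43 = -28$)
$\left(71 + T\right)^{2} = \left(71 - 28\right)^{2} = 43^{2} = 1849$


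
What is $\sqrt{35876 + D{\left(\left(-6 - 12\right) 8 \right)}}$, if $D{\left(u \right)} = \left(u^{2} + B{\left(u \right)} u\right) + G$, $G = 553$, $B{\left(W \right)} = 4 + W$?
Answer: $5 \sqrt{3093} \approx 278.07$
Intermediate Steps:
$D{\left(u \right)} = 553 + u^{2} + u \left(4 + u\right)$ ($D{\left(u \right)} = \left(u^{2} + \left(4 + u\right) u\right) + 553 = \left(u^{2} + u \left(4 + u\right)\right) + 553 = 553 + u^{2} + u \left(4 + u\right)$)
$\sqrt{35876 + D{\left(\left(-6 - 12\right) 8 \right)}} = \sqrt{35876 + \left(553 + \left(\left(-6 - 12\right) 8\right)^{2} + \left(-6 - 12\right) 8 \left(4 + \left(-6 - 12\right) 8\right)\right)} = \sqrt{35876 + \left(553 + \left(\left(-18\right) 8\right)^{2} + \left(-18\right) 8 \left(4 - 144\right)\right)} = \sqrt{35876 + \left(553 + \left(-144\right)^{2} - 144 \left(4 - 144\right)\right)} = \sqrt{35876 + \left(553 + 20736 - -20160\right)} = \sqrt{35876 + \left(553 + 20736 + 20160\right)} = \sqrt{35876 + 41449} = \sqrt{77325} = 5 \sqrt{3093}$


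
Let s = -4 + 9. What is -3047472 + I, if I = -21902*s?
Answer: -3156982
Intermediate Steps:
s = 5
I = -109510 (I = -21902*5 = -109510)
-3047472 + I = -3047472 - 109510 = -3156982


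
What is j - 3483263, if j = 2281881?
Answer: -1201382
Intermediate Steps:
j - 3483263 = 2281881 - 3483263 = -1201382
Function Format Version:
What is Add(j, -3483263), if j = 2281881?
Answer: -1201382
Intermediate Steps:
Add(j, -3483263) = Add(2281881, -3483263) = -1201382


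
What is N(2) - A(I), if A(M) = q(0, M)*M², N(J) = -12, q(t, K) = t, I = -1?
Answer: -12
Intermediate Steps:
A(M) = 0 (A(M) = 0*M² = 0)
N(2) - A(I) = -12 - 1*0 = -12 + 0 = -12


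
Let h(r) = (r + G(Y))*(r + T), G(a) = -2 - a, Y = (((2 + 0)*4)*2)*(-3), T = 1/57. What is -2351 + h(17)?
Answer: -24299/19 ≈ -1278.9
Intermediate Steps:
T = 1/57 ≈ 0.017544
Y = -48 (Y = ((2*4)*2)*(-3) = (8*2)*(-3) = 16*(-3) = -48)
h(r) = (46 + r)*(1/57 + r) (h(r) = (r + (-2 - 1*(-48)))*(r + 1/57) = (r + (-2 + 48))*(1/57 + r) = (r + 46)*(1/57 + r) = (46 + r)*(1/57 + r))
-2351 + h(17) = -2351 + (46/57 + 17² + (2623/57)*17) = -2351 + (46/57 + 289 + 44591/57) = -2351 + 20370/19 = -24299/19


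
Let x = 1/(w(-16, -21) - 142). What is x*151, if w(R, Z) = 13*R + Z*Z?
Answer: 151/91 ≈ 1.6593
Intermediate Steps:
w(R, Z) = Z² + 13*R (w(R, Z) = 13*R + Z² = Z² + 13*R)
x = 1/91 (x = 1/(((-21)² + 13*(-16)) - 142) = 1/((441 - 208) - 142) = 1/(233 - 142) = 1/91 ≈ 0.010989)
x*151 = (1/91)*151 = 151/91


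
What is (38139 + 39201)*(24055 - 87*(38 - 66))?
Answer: 2048813940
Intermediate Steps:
(38139 + 39201)*(24055 - 87*(38 - 66)) = 77340*(24055 - 87*(-28)) = 77340*(24055 + 2436) = 77340*26491 = 2048813940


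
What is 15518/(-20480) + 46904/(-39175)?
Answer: -156851157/80230400 ≈ -1.9550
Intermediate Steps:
15518/(-20480) + 46904/(-39175) = 15518*(-1/20480) + 46904*(-1/39175) = -7759/10240 - 46904/39175 = -156851157/80230400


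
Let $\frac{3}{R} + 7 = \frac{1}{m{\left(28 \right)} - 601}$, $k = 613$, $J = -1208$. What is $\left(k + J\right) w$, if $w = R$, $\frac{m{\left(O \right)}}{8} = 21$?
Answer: $\frac{772905}{3032} \approx 254.92$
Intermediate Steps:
$m{\left(O \right)} = 168$ ($m{\left(O \right)} = 8 \cdot 21 = 168$)
$R = - \frac{1299}{3032}$ ($R = \frac{3}{-7 + \frac{1}{168 - 601}} = \frac{3}{-7 + \frac{1}{-433}} = \frac{3}{-7 - \frac{1}{433}} = \frac{3}{- \frac{3032}{433}} = 3 \left(- \frac{433}{3032}\right) = - \frac{1299}{3032} \approx -0.42843$)
$w = - \frac{1299}{3032} \approx -0.42843$
$\left(k + J\right) w = \left(613 - 1208\right) \left(- \frac{1299}{3032}\right) = \left(-595\right) \left(- \frac{1299}{3032}\right) = \frac{772905}{3032}$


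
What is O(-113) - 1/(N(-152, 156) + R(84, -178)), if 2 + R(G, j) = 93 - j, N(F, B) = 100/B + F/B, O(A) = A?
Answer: -91081/806 ≈ -113.00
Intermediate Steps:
R(G, j) = 91 - j (R(G, j) = -2 + (93 - j) = 91 - j)
O(-113) - 1/(N(-152, 156) + R(84, -178)) = -113 - 1/((100 - 152)/156 + (91 - 1*(-178))) = -113 - 1/((1/156)*(-52) + (91 + 178)) = -113 - 1/(-⅓ + 269) = -113 - 1/806/3 = -113 - 1*3/806 = -113 - 3/806 = -91081/806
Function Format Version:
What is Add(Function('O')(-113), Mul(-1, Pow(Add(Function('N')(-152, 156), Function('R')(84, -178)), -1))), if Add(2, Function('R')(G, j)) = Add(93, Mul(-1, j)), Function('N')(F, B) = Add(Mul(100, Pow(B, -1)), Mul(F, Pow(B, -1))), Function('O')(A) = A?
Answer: Rational(-91081, 806) ≈ -113.00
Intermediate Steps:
Function('R')(G, j) = Add(91, Mul(-1, j)) (Function('R')(G, j) = Add(-2, Add(93, Mul(-1, j))) = Add(91, Mul(-1, j)))
Add(Function('O')(-113), Mul(-1, Pow(Add(Function('N')(-152, 156), Function('R')(84, -178)), -1))) = Add(-113, Mul(-1, Pow(Add(Mul(Pow(156, -1), Add(100, -152)), Add(91, Mul(-1, -178))), -1))) = Add(-113, Mul(-1, Pow(Add(Mul(Rational(1, 156), -52), Add(91, 178)), -1))) = Add(-113, Mul(-1, Pow(Add(Rational(-1, 3), 269), -1))) = Add(-113, Mul(-1, Pow(Rational(806, 3), -1))) = Add(-113, Mul(-1, Rational(3, 806))) = Add(-113, Rational(-3, 806)) = Rational(-91081, 806)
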